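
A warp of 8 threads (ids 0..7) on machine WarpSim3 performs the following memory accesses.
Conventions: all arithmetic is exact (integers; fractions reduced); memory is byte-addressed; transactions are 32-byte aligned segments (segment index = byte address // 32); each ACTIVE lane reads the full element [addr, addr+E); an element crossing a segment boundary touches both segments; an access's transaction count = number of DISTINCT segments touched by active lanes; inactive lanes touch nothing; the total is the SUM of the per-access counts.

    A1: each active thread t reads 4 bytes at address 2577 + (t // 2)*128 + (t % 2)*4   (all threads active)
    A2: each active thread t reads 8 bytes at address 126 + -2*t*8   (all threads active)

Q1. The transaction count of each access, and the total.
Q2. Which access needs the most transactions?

A1: 4 transactions
A2: 5 transactions

Answer: 4,5; total 9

Answer: A2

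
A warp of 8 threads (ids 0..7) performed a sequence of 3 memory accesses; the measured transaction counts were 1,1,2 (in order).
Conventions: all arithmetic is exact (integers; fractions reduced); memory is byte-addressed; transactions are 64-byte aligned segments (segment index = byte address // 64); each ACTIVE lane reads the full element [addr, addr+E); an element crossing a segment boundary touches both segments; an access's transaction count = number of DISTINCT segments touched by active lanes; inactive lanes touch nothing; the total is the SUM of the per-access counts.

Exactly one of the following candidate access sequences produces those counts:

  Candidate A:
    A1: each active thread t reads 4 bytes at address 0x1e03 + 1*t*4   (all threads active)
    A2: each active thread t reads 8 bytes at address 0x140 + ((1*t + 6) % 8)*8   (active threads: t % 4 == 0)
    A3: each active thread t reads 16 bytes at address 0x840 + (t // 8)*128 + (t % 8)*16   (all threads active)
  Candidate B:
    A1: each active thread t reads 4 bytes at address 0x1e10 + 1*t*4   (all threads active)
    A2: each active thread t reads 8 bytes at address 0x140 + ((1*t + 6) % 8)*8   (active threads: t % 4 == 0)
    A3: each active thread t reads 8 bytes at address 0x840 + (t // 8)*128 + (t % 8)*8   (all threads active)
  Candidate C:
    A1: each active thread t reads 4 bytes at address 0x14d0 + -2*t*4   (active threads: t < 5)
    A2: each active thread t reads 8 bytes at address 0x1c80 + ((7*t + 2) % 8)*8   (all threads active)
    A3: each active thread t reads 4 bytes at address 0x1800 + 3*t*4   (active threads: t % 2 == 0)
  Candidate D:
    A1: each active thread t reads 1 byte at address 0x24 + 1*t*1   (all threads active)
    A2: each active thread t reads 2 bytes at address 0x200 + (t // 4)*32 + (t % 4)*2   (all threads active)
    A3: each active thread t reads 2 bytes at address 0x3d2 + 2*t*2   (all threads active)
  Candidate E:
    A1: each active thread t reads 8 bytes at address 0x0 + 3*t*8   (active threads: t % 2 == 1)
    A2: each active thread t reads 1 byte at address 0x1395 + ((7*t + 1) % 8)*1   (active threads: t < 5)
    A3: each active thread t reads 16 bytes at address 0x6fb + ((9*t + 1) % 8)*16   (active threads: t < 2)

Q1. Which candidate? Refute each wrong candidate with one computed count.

B: A3 gives 1 transaction, not 2
C: A1 gives 2 transactions, not 1
D: A3 gives 1 transaction, not 2
E: A1 gives 3 transactions, not 1
A: all counts match (1,1,2)

Answer: A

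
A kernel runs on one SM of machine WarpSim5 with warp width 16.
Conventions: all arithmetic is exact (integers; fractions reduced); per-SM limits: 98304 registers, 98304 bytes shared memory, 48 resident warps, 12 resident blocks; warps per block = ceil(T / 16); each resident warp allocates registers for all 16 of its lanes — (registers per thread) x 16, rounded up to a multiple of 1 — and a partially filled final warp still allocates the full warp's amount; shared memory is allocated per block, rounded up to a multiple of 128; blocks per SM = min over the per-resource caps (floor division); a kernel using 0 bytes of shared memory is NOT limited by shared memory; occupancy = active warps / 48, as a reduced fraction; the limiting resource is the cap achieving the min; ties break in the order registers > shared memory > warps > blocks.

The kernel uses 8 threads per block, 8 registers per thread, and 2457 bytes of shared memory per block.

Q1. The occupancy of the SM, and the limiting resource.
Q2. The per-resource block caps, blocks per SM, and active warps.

Answer: occupancy 1/4, limited by blocks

registers: 768 blocks
shared memory: 38 blocks
warps: 48 blocks
blocks: 12 blocks

Answer: 12 blocks, 12 active warps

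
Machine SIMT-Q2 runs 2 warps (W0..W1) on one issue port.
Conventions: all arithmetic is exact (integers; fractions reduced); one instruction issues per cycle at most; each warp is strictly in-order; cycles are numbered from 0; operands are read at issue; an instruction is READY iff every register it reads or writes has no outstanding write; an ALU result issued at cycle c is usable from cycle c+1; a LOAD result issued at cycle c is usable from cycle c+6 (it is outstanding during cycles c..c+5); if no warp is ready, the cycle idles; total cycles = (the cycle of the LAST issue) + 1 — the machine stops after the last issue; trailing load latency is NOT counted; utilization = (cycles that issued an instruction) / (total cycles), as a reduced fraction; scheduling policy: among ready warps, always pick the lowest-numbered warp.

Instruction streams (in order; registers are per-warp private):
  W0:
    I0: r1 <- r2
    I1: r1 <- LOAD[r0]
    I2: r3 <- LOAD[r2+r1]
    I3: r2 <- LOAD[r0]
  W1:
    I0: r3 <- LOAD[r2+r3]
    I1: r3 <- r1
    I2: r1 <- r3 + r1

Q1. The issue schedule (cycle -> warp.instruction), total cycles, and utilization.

cycle 0: W0.I0
cycle 1: W0.I1
cycle 2: W1.I0
cycle 3: idle
cycle 4: idle
cycle 5: idle
cycle 6: idle
cycle 7: W0.I2
cycle 8: W0.I3
cycle 9: W1.I1
cycle 10: W1.I2

Answer: 11 cycles, utilization 7/11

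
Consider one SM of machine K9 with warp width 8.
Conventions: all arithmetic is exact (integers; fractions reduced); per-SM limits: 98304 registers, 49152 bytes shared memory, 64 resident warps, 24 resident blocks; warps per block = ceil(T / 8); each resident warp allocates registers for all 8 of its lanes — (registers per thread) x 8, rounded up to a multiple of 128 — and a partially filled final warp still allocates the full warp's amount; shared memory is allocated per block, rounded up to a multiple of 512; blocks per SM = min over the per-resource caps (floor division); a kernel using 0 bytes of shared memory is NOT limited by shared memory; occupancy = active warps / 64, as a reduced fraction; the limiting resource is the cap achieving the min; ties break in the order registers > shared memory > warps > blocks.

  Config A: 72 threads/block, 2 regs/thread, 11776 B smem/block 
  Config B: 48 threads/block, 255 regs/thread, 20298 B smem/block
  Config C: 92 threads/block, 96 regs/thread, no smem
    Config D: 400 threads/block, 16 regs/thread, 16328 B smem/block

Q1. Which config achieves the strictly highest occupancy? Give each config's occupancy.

occupancies: A 9/16, B 3/16, C 15/16, D 25/32

Answer: C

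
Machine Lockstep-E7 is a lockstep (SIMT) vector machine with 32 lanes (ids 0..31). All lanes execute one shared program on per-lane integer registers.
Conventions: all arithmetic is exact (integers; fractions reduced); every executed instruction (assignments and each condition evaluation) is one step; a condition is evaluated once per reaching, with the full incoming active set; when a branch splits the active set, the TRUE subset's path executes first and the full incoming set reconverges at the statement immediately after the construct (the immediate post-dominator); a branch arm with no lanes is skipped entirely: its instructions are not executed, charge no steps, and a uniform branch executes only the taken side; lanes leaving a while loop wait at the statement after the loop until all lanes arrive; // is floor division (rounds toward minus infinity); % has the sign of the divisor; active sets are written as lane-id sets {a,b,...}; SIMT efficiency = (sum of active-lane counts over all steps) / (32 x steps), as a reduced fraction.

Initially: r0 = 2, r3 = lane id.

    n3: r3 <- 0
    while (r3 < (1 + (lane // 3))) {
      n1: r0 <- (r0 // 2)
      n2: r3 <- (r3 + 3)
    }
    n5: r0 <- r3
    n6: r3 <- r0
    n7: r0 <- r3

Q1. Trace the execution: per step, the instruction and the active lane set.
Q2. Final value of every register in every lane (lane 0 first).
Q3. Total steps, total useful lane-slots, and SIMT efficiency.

step 0: r3 <- 0                      {0,1,2,3,4,5,6,7,8,9,10,11,12,13,14,15,16,17,18,19,20,21,22,23,24,25,26,27,28,29,30,31}
step 1: eval (r3 < (1 + (lane // 3))) {0,1,2,3,4,5,6,7,8,9,10,11,12,13,14,15,16,17,18,19,20,21,22,23,24,25,26,27,28,29,30,31}
step 2: r0 <- (r0 // 2)              {0,1,2,3,4,5,6,7,8,9,10,11,12,13,14,15,16,17,18,19,20,21,22,23,24,25,26,27,28,29,30,31}
step 3: r3 <- (r3 + 3)               {0,1,2,3,4,5,6,7,8,9,10,11,12,13,14,15,16,17,18,19,20,21,22,23,24,25,26,27,28,29,30,31}
step 4: eval (r3 < (1 + (lane // 3))) {0,1,2,3,4,5,6,7,8,9,10,11,12,13,14,15,16,17,18,19,20,21,22,23,24,25,26,27,28,29,30,31}
step 5: r0 <- (r0 // 2)              {9,10,11,12,13,14,15,16,17,18,19,20,21,22,23,24,25,26,27,28,29,30,31}
step 6: r3 <- (r3 + 3)               {9,10,11,12,13,14,15,16,17,18,19,20,21,22,23,24,25,26,27,28,29,30,31}
step 7: eval (r3 < (1 + (lane // 3))) {9,10,11,12,13,14,15,16,17,18,19,20,21,22,23,24,25,26,27,28,29,30,31}
step 8: r0 <- (r0 // 2)              {18,19,20,21,22,23,24,25,26,27,28,29,30,31}
step 9: r3 <- (r3 + 3)               {18,19,20,21,22,23,24,25,26,27,28,29,30,31}
step 10: eval (r3 < (1 + (lane // 3))) {18,19,20,21,22,23,24,25,26,27,28,29,30,31}
step 11: r0 <- (r0 // 2)              {27,28,29,30,31}
step 12: r3 <- (r3 + 3)               {27,28,29,30,31}
step 13: eval (r3 < (1 + (lane // 3))) {27,28,29,30,31}
step 14: r0 <- r3                     {0,1,2,3,4,5,6,7,8,9,10,11,12,13,14,15,16,17,18,19,20,21,22,23,24,25,26,27,28,29,30,31}
step 15: r3 <- r0                     {0,1,2,3,4,5,6,7,8,9,10,11,12,13,14,15,16,17,18,19,20,21,22,23,24,25,26,27,28,29,30,31}
step 16: r0 <- r3                     {0,1,2,3,4,5,6,7,8,9,10,11,12,13,14,15,16,17,18,19,20,21,22,23,24,25,26,27,28,29,30,31}

Answer: 17 steps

r0: 3,3,3,3,3,3,3,3,3,6,6,6,6,6,6,6,6,6,9,9,9,9,9,9,9,9,9,12,12,12,12,12
r3: 3,3,3,3,3,3,3,3,3,6,6,6,6,6,6,6,6,6,9,9,9,9,9,9,9,9,9,12,12,12,12,12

steps = 17; useful = 382; efficiency = 382/544 = 191/272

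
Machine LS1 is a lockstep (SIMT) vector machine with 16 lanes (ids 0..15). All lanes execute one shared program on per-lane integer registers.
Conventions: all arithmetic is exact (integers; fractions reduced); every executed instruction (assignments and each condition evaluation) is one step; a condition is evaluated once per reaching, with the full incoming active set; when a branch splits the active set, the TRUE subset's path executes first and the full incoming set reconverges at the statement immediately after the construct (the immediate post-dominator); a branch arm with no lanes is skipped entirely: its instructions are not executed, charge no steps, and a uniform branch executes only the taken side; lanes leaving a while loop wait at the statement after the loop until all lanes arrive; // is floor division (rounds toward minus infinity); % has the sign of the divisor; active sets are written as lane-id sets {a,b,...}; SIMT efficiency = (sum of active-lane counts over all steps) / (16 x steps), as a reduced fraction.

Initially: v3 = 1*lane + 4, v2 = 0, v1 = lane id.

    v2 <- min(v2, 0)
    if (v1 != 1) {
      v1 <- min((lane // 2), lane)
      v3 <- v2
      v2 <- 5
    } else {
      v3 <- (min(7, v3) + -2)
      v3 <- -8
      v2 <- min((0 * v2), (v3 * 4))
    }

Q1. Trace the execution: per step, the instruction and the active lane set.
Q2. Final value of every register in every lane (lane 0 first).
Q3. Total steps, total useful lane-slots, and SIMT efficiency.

step 0: v2 <- min(v2, 0)             {0,1,2,3,4,5,6,7,8,9,10,11,12,13,14,15}
step 1: eval (v1 != 1)               {0,1,2,3,4,5,6,7,8,9,10,11,12,13,14,15}
step 2: v1 <- min((lane // 2), lane) {0,2,3,4,5,6,7,8,9,10,11,12,13,14,15}
step 3: v3 <- v2                     {0,2,3,4,5,6,7,8,9,10,11,12,13,14,15}
step 4: v2 <- 5                      {0,2,3,4,5,6,7,8,9,10,11,12,13,14,15}
step 5: v3 <- (min(7, v3) + -2)      {1}
step 6: v3 <- -8                     {1}
step 7: v2 <- min((0 * v2), (v3 * 4)) {1}

Answer: 8 steps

v3: 0,-8,0,0,0,0,0,0,0,0,0,0,0,0,0,0
v2: 5,-32,5,5,5,5,5,5,5,5,5,5,5,5,5,5
v1: 0,1,1,1,2,2,3,3,4,4,5,5,6,6,7,7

steps = 8; useful = 80; efficiency = 80/128 = 5/8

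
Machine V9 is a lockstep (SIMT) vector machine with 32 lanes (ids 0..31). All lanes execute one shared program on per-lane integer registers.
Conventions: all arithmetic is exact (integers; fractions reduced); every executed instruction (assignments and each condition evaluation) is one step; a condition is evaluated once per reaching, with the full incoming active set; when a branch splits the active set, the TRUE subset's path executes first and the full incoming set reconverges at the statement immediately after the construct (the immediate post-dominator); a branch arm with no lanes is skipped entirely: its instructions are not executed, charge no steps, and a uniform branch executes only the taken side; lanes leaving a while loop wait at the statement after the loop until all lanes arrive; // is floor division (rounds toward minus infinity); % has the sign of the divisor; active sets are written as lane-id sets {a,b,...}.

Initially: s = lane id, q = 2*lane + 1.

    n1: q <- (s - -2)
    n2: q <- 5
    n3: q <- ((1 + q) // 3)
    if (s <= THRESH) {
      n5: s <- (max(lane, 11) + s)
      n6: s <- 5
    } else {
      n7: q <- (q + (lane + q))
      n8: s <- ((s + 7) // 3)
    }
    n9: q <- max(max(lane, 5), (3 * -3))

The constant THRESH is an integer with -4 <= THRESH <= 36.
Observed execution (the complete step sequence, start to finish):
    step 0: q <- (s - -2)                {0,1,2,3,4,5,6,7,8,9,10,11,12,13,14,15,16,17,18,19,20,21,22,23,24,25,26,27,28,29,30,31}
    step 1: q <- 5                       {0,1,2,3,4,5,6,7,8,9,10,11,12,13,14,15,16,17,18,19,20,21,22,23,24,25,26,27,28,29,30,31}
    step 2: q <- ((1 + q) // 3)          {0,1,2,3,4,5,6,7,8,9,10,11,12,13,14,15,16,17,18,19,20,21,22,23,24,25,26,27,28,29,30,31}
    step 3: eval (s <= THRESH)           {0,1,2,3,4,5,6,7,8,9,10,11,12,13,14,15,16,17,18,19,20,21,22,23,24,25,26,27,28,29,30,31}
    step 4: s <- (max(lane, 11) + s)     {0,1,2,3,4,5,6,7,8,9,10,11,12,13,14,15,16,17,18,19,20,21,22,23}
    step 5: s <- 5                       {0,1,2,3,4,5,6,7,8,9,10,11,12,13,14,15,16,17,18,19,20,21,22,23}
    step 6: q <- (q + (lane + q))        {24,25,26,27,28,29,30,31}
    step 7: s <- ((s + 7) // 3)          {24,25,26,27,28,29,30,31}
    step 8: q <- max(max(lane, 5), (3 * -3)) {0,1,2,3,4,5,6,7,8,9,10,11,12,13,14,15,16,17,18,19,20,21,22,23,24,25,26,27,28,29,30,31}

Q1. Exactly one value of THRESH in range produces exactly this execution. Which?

Answer: THRESH = 23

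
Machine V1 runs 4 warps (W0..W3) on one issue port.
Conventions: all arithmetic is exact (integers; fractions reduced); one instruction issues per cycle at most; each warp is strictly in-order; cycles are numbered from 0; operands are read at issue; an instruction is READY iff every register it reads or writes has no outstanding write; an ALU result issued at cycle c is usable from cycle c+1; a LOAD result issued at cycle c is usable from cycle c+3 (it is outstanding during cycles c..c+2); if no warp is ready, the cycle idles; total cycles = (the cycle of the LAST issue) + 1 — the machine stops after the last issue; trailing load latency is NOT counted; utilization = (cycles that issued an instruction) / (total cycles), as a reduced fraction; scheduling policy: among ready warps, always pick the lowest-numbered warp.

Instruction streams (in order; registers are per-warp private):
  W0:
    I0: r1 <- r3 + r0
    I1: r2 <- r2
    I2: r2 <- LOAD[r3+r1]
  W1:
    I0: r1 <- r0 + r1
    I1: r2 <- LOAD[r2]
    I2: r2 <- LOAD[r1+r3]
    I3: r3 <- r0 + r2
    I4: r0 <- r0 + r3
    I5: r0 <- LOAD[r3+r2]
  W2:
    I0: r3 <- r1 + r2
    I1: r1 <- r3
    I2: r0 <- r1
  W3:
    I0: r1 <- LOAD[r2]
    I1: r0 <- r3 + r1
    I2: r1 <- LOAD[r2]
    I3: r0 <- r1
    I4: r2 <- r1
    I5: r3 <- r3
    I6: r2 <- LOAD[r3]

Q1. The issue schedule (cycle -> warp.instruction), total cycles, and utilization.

cycle 0: W0.I0
cycle 1: W0.I1
cycle 2: W0.I2
cycle 3: W1.I0
cycle 4: W1.I1
cycle 5: W2.I0
cycle 6: W2.I1
cycle 7: W1.I2
cycle 8: W2.I2
cycle 9: W3.I0
cycle 10: W1.I3
cycle 11: W1.I4
cycle 12: W1.I5
cycle 13: W3.I1
cycle 14: W3.I2
cycle 15: idle
cycle 16: idle
cycle 17: W3.I3
cycle 18: W3.I4
cycle 19: W3.I5
cycle 20: W3.I6

Answer: 21 cycles, utilization 19/21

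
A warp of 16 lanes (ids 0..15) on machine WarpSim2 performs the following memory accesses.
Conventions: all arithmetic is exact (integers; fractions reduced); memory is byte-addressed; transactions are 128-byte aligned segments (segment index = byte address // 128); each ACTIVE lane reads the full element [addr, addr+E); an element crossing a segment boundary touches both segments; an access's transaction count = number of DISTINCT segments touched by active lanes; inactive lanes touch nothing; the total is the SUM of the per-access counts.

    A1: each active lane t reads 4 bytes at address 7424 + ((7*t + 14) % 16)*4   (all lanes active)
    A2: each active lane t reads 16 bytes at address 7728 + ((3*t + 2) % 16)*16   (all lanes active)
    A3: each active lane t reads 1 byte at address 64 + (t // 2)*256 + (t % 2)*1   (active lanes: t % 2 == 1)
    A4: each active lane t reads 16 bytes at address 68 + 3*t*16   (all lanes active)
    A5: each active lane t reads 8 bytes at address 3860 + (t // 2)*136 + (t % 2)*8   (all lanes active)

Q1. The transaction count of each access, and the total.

A1: 1 transaction
A2: 3 transactions
A3: 8 transactions
A4: 7 transactions
A5: 8 transactions

Answer: 1,3,8,7,8; total 27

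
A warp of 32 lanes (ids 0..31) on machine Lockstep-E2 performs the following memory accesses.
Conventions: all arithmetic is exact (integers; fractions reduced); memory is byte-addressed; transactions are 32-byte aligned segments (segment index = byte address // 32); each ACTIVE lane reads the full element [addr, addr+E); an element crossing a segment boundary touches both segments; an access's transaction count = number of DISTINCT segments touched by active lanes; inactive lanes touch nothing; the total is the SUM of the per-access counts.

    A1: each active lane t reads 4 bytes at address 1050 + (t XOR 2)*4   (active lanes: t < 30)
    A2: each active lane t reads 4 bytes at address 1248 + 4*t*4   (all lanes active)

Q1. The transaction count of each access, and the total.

A1: 5 transactions
A2: 16 transactions

Answer: 5,16; total 21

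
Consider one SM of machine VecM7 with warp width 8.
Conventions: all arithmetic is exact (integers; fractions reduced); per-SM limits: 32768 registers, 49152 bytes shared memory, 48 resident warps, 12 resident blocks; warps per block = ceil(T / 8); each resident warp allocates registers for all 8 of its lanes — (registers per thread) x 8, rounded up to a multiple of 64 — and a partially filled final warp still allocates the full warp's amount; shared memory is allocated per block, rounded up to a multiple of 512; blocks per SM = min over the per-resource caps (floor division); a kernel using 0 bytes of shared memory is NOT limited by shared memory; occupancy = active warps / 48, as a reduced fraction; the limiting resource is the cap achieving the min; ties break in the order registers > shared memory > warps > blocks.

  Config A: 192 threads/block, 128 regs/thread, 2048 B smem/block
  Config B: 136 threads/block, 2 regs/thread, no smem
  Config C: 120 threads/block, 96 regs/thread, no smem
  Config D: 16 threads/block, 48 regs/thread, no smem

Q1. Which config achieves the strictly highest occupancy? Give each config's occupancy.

occupancies: A 1/2, B 17/24, C 5/8, D 1/2

Answer: B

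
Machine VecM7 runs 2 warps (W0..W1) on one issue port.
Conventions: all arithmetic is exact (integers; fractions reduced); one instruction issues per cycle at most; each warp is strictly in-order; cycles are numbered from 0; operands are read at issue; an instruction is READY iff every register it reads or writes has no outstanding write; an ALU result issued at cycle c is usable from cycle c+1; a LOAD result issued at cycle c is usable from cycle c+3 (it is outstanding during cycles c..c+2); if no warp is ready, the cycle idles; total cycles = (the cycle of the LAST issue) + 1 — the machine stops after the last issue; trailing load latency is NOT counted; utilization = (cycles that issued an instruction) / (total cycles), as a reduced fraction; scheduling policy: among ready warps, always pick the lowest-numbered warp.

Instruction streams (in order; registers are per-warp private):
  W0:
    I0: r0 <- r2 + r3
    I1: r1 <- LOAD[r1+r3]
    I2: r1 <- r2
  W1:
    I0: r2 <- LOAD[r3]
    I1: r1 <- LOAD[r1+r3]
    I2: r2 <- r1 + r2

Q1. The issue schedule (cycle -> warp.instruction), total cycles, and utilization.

cycle 0: W0.I0
cycle 1: W0.I1
cycle 2: W1.I0
cycle 3: W1.I1
cycle 4: W0.I2
cycle 5: idle
cycle 6: W1.I2

Answer: 7 cycles, utilization 6/7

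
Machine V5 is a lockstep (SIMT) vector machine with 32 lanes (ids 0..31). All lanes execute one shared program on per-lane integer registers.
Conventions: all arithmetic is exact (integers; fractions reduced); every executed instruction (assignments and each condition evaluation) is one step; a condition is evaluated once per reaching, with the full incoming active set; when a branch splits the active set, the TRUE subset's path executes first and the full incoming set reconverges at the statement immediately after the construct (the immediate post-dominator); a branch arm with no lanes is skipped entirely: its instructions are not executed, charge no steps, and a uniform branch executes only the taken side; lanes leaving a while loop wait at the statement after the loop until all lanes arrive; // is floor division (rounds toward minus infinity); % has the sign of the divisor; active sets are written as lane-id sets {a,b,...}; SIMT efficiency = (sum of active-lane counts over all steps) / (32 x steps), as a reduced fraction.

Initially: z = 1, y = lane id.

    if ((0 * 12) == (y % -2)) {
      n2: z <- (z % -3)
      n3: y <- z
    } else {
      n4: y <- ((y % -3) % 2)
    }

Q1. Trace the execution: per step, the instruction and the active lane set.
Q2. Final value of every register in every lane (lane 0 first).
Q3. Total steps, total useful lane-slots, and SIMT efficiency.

step 0: eval ((0 * 12) == (y % -2))  {0,1,2,3,4,5,6,7,8,9,10,11,12,13,14,15,16,17,18,19,20,21,22,23,24,25,26,27,28,29,30,31}
step 1: z <- (z % -3)                {0,2,4,6,8,10,12,14,16,18,20,22,24,26,28,30}
step 2: y <- z                       {0,2,4,6,8,10,12,14,16,18,20,22,24,26,28,30}
step 3: y <- ((y % -3) % 2)          {1,3,5,7,9,11,13,15,17,19,21,23,25,27,29,31}

Answer: 4 steps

z: -2,1,-2,1,-2,1,-2,1,-2,1,-2,1,-2,1,-2,1,-2,1,-2,1,-2,1,-2,1,-2,1,-2,1,-2,1,-2,1
y: -2,0,-2,0,-2,1,-2,0,-2,0,-2,1,-2,0,-2,0,-2,1,-2,0,-2,0,-2,1,-2,0,-2,0,-2,1,-2,0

steps = 4; useful = 80; efficiency = 80/128 = 5/8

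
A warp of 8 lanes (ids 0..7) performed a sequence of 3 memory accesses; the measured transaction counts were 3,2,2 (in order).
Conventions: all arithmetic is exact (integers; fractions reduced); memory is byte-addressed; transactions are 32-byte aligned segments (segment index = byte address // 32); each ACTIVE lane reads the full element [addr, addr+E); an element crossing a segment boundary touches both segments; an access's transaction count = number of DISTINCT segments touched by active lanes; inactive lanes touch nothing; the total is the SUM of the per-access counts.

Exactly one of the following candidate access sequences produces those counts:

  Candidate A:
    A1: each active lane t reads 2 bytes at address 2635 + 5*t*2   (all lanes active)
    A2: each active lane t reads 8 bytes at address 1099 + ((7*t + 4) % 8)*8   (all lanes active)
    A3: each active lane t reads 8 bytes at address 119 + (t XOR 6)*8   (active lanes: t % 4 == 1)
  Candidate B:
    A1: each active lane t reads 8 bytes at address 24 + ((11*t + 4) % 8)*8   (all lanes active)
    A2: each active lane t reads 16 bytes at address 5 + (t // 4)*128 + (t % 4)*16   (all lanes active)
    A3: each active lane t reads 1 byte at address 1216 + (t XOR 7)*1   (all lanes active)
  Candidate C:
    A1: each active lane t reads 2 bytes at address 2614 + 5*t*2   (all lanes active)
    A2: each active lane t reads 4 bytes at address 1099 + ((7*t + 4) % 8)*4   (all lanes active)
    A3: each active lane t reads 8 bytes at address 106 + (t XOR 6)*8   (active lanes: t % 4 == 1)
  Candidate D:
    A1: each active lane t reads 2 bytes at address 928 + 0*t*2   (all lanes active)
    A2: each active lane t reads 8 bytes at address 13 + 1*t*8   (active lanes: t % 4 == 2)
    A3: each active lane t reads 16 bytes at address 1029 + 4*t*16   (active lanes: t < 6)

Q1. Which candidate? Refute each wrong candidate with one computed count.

A: A2 gives 3 transactions, not 2
B: A2 gives 6 transactions, not 2
D: A1 gives 1 transaction, not 3
C: all counts match (3,2,2)

Answer: C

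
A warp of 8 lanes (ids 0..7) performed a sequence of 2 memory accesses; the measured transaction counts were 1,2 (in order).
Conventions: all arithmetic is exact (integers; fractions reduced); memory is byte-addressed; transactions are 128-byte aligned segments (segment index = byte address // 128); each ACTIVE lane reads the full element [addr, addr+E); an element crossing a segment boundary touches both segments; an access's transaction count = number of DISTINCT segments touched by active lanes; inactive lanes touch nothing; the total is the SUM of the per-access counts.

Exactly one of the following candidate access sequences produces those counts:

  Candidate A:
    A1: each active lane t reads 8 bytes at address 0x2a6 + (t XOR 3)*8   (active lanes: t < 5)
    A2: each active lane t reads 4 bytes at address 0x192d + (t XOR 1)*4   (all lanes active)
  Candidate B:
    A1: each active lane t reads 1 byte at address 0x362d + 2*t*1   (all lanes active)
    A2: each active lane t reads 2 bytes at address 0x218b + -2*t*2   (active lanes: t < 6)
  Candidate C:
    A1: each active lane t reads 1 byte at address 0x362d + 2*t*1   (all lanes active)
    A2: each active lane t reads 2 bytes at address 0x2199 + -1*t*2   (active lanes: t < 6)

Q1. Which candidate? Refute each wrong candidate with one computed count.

A: A2 gives 1 transaction, not 2
C: A2 gives 1 transaction, not 2
B: all counts match (1,2)

Answer: B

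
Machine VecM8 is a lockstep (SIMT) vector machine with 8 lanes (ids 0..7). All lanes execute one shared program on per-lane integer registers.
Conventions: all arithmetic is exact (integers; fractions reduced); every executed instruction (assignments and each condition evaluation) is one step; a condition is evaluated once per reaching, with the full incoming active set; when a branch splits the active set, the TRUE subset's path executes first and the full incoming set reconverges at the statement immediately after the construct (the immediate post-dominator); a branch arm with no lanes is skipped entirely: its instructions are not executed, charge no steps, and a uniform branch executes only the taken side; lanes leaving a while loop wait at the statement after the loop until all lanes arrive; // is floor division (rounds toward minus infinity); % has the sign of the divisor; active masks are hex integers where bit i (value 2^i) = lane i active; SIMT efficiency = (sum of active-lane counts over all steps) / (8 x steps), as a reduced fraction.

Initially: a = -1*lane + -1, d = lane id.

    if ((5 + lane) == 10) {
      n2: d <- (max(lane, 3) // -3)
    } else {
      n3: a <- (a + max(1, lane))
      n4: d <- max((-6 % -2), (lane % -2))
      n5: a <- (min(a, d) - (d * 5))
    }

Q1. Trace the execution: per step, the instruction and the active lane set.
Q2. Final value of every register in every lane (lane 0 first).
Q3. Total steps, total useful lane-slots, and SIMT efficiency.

step 0: eval ((5 + lane) == 10)      0xff
step 1: d <- (max(lane, 3) // -3)    0x20
step 2: a <- (a + max(1, lane))      0xdf
step 3: d <- max((-6 % -2), (lane % -2)) 0xdf
step 4: a <- (min(a, d) - (d * 5))   0xdf

Answer: 5 steps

a: 0,-1,-1,-1,-1,-6,-1,-1
d: 0,0,0,0,0,-2,0,0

steps = 5; useful = 30; efficiency = 30/40 = 3/4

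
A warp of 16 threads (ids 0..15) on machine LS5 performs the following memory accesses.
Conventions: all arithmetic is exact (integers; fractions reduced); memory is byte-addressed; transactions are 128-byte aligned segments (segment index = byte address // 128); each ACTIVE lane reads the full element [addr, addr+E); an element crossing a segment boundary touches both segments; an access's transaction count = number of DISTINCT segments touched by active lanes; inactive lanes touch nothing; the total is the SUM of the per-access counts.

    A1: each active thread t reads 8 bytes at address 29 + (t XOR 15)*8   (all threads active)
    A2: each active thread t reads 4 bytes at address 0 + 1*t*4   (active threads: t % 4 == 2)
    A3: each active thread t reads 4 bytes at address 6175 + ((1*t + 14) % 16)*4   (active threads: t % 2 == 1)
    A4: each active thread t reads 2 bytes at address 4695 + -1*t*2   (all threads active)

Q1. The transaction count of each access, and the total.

A1: 2 transactions
A2: 1 transaction
A3: 1 transaction
A4: 1 transaction

Answer: 2,1,1,1; total 5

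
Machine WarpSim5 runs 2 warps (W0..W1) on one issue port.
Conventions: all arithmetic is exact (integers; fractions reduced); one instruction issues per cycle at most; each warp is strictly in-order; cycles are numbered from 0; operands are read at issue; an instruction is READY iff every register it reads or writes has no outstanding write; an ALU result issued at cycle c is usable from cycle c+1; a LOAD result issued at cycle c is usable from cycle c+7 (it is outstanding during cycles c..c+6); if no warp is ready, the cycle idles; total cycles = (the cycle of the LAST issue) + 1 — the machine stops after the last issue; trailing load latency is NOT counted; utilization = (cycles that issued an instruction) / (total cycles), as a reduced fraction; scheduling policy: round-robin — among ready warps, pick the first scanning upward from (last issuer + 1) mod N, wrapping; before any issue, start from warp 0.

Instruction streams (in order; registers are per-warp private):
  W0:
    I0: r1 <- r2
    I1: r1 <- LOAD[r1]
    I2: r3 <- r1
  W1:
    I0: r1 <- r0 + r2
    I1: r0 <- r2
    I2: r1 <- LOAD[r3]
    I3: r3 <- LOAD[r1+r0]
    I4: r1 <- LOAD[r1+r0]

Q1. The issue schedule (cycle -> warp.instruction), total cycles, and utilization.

cycle 0: W0.I0
cycle 1: W1.I0
cycle 2: W0.I1
cycle 3: W1.I1
cycle 4: W1.I2
cycle 5: idle
cycle 6: idle
cycle 7: idle
cycle 8: idle
cycle 9: W0.I2
cycle 10: idle
cycle 11: W1.I3
cycle 12: W1.I4

Answer: 13 cycles, utilization 8/13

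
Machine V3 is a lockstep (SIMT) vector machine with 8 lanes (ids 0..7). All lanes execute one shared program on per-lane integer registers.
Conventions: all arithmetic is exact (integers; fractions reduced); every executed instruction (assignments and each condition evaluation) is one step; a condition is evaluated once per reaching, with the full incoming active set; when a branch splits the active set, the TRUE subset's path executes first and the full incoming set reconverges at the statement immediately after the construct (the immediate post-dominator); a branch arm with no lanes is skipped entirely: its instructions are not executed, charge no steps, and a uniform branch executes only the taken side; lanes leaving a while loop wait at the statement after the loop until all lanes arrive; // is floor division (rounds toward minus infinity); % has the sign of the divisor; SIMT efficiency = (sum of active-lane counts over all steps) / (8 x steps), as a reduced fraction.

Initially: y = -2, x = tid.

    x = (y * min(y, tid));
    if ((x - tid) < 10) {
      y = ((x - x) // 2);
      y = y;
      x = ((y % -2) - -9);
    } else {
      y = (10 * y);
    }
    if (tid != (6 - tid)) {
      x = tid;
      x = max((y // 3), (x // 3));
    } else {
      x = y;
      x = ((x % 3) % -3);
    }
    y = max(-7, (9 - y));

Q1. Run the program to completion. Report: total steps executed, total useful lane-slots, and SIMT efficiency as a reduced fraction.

Answer: 11 steps, 72 useful, 9/11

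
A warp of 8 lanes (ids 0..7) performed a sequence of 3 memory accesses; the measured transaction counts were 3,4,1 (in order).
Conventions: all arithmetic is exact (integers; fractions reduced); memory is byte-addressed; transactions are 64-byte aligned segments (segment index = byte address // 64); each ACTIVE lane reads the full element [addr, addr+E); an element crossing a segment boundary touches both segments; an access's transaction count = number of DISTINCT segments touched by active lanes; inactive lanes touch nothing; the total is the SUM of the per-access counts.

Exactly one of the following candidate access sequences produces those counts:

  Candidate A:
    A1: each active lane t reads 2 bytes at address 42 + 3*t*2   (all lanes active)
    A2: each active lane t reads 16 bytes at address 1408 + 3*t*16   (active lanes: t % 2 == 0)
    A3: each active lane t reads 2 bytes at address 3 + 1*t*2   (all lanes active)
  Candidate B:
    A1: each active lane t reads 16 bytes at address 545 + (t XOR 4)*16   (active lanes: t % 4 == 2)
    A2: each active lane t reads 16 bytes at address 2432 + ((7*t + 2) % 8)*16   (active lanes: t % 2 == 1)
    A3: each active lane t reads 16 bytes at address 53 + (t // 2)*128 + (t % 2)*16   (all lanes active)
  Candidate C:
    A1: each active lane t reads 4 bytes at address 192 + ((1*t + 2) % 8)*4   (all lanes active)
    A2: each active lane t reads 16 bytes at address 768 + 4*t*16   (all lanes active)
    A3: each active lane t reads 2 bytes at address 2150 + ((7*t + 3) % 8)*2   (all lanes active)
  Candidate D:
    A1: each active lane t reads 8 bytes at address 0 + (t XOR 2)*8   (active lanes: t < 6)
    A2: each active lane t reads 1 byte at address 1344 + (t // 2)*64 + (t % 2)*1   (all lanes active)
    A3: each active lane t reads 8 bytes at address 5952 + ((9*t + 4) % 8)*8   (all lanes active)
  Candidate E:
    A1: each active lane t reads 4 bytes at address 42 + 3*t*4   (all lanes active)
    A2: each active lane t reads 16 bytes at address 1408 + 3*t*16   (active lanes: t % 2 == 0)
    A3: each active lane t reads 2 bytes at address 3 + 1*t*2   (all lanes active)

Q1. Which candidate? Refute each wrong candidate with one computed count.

A: A1 gives 2 transactions, not 3
B: A1 gives 2 transactions, not 3
C: A1 gives 1 transaction, not 3
D: A1 gives 1 transaction, not 3
E: all counts match (3,4,1)

Answer: E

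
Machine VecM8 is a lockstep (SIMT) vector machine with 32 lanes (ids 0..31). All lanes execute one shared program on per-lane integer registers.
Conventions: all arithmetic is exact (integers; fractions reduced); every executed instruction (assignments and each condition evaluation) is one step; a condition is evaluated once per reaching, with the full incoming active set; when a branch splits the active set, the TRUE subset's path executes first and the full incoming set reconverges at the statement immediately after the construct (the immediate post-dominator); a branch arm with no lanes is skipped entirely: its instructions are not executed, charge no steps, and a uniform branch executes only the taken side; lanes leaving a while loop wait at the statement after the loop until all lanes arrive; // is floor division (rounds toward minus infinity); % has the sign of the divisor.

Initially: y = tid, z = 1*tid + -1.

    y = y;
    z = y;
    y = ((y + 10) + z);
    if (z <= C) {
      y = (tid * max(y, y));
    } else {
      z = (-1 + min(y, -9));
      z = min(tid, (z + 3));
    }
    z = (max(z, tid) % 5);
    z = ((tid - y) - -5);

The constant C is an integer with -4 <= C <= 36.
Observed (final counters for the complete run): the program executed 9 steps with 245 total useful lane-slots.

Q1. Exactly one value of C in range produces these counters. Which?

Answer: C = 10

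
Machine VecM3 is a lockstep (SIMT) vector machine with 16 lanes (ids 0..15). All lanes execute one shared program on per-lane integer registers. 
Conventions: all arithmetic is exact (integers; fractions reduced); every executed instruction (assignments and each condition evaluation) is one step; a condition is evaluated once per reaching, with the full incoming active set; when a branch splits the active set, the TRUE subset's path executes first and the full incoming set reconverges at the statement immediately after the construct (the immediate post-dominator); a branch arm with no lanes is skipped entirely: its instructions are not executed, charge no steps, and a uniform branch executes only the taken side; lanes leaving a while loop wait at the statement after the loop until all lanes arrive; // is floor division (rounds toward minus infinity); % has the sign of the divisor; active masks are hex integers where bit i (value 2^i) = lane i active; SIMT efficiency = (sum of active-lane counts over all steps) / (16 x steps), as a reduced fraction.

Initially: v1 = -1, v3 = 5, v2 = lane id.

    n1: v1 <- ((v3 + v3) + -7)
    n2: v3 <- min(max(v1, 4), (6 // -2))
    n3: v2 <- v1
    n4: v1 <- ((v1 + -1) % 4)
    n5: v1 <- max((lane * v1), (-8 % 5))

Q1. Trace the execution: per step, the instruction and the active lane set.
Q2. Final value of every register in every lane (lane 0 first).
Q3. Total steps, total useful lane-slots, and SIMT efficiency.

step 0: v1 <- ((v3 + v3) + -7)       0xffff
step 1: v3 <- min(max(v1, 4), (6 // -2)) 0xffff
step 2: v2 <- v1                     0xffff
step 3: v1 <- ((v1 + -1) % 4)        0xffff
step 4: v1 <- max((lane * v1), (-8 % 5)) 0xffff

Answer: 5 steps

v1: 2,2,4,6,8,10,12,14,16,18,20,22,24,26,28,30
v3: -3,-3,-3,-3,-3,-3,-3,-3,-3,-3,-3,-3,-3,-3,-3,-3
v2: 3,3,3,3,3,3,3,3,3,3,3,3,3,3,3,3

steps = 5; useful = 80; efficiency = 80/80 = 1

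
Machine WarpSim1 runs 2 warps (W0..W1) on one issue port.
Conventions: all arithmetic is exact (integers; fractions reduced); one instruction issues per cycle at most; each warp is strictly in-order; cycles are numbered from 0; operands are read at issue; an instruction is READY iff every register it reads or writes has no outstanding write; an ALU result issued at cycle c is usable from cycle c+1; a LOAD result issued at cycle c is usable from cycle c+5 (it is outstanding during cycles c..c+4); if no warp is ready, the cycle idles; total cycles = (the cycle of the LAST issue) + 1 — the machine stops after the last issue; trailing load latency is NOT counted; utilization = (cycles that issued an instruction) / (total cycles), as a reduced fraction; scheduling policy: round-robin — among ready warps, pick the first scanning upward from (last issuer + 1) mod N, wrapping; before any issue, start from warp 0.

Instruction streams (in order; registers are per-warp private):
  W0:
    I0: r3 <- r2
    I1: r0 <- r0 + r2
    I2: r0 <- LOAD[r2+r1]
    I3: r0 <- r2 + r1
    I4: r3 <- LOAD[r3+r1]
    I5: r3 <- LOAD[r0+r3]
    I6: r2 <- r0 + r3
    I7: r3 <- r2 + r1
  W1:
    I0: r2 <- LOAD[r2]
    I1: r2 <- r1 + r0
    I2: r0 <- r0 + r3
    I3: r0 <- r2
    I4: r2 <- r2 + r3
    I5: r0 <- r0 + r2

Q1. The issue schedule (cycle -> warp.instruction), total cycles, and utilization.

cycle 0: W0.I0
cycle 1: W1.I0
cycle 2: W0.I1
cycle 3: W0.I2
cycle 4: idle
cycle 5: idle
cycle 6: W1.I1
cycle 7: W1.I2
cycle 8: W0.I3
cycle 9: W1.I3
cycle 10: W0.I4
cycle 11: W1.I4
cycle 12: W1.I5
cycle 13: idle
cycle 14: idle
cycle 15: W0.I5
cycle 16: idle
cycle 17: idle
cycle 18: idle
cycle 19: idle
cycle 20: W0.I6
cycle 21: W0.I7

Answer: 22 cycles, utilization 7/11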